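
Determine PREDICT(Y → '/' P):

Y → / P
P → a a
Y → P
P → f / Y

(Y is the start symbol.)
{ '/' }

PREDICT(Y → '/' P) = (FIRST(RHS) \ {ε}) ∪ (FOLLOW(Y) if ε ∈ FIRST(RHS), i.e. RHS ⇒* ε)
FIRST('/' P) = { '/' }
ε ∉ FIRST('/' P), so FOLLOW(Y) is not added.
PREDICT(Y → '/' P) = { '/' }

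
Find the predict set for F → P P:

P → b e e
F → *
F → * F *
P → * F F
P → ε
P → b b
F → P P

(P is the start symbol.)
PREDICT(F → P P) = (FIRST(RHS) \ {ε}) ∪ (FOLLOW(F) if ε ∈ FIRST(RHS), i.e. RHS ⇒* ε)
FIRST(P) = { '*', 'b', ε }
FIRST(P P) = { '*', 'b', ε }
ε ∈ FIRST(P P) (the right-hand side is nullable), so add FOLLOW(F) = { $, '*', 'b' }
PREDICT(F → P P) = { $, '*', 'b' }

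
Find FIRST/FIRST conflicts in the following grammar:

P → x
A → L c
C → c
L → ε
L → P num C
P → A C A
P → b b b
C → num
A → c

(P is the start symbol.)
Yes. P → x / P → A C A on { 'x' }; P → A C A / P → b b b on { 'b' }; A → L c / A → c on { 'c' }

FIRST sets of the non-terminals at (or reachable through a nullable prefix from) the front of some alternative:
  FIRST(A) = { 'b', 'c', 'x' }
  FIRST(L) = { 'b', 'c', 'x', ε }
  FIRST(P) = { 'b', 'c', 'x' }

Productions for P:
  P → x: FIRST = { 'x' }
  P → A C A: FIRST = { 'b', 'c', 'x' }
  P → b b b: FIRST = { 'b' }
Productions for A:
  A → L c: FIRST = { 'b', 'c', 'x' }
  A → c: FIRST = { 'c' }
Productions for C:
  C → c: FIRST = { 'c' }
  C → num: FIRST = { 'num' }
Productions for L:
  L → ε: FIRST = { ε }
  L → P num C: FIRST = { 'b', 'c', 'x' }

Conflict for P: P → x and P → A C A
  Overlap: { 'x' }
Conflict for P: P → A C A and P → b b b
  Overlap: { 'b' }
Conflict for A: A → L c and A → c
  Overlap: { 'c' }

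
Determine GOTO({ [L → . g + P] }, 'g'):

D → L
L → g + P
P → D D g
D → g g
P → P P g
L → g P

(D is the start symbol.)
GOTO(I, 'g') = CLOSURE({ [A → αX.β] : [A → α.Xβ] ∈ I, X = 'g' })

Items with dot before 'g', with the dot advanced:
  [L → . g + P] → [L → g . + P]
Closure adds nothing (no advanced item has the dot before a non-terminal).

GOTO = { [L → g . + P] }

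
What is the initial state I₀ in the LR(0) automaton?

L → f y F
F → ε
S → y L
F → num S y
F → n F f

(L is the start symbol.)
{ [L → . f y F], [L' → . L] }

First, augment the grammar with L' → L
I₀ = CLOSURE({ [L' → . L] }):
  [L' → . L] has the dot before L: add [L → . f y F]
No further items can be added.

I₀ = { [L → . f y F], [L' → . L] }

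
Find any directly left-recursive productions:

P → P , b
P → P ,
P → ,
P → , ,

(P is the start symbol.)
Direct left recursion occurs when N → N α for some non-terminal N (the right-hand side begins with the left-hand side itself).

P → P , b: LEFT RECURSIVE (starts with P)
P → P ,: LEFT RECURSIVE (starts with P)
P → ,: starts with ','
P → , ,: starts with ','

The grammar has direct left recursion on: P.

Answer: Yes, P is left-recursive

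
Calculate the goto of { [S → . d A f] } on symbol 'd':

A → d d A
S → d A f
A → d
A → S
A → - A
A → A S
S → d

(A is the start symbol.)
GOTO(I, 'd') = CLOSURE({ [A → αX.β] : [A → α.Xβ] ∈ I, X = 'd' })

Items with dot before 'd', with the dot advanced:
  [S → . d A f] → [S → d . A f]
Closure of the advanced items:
  [S → d . A f] has the dot before A: add [A → . d d A], [A → . d], [A → . S], [A → . - A], [A → . A S]
  [A → . S] has the dot before S: add [S → . d A f], [S → . d]

GOTO = { [A → . - A], [A → . A S], [A → . S], [A → . d d A], [A → . d], [S → . d A f], [S → . d], [S → d . A f] }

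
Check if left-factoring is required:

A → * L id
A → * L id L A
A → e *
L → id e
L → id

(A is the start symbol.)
Yes, A has productions with common prefix '* L id'; L has productions with common prefix 'id'

Left-factoring is needed when two productions for the same non-terminal
share a common prefix on the right-hand side.

Productions for A:
  A → * L id
  A → * L id L A
  A → e *
Productions for L:
  L → id e
  L → id

Found common prefix '* L id' in productions for A
Found common prefix 'id' in productions for L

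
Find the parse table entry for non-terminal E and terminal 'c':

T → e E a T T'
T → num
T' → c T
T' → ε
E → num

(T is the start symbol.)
Empty (error entry)

To find M[E, 'c'], we find productions for E where 'c' is in the predict set (PREDICT(N → α) = (FIRST(α) \ {ε}) ∪ (FOLLOW(N) if α ⇒* ε)).

E → num: PREDICT = { 'num' }

M[E, 'c'] is empty (no production applies)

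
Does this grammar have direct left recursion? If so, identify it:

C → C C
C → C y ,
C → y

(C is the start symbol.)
Yes, C is left-recursive

Direct left recursion occurs when N → N α for some non-terminal N (the right-hand side begins with the left-hand side itself).

C → C C: LEFT RECURSIVE (starts with C)
C → C y ,: LEFT RECURSIVE (starts with C)
C → y: starts with y

The grammar has direct left recursion on: C.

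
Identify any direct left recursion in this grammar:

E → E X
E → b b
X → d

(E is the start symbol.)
Direct left recursion occurs when N → N α for some non-terminal N (the right-hand side begins with the left-hand side itself).

E → E X: LEFT RECURSIVE (starts with E)
E → b b: starts with b
X → d: starts with d

The grammar has direct left recursion on: E.

Answer: Yes, E is left-recursive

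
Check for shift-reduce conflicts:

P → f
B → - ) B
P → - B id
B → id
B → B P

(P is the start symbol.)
A shift-reduce conflict occurs when an LR(0) state has both:
  - a complete (reduce) item [A → α .] (dot at the end), and
  - a shift item [B → β . c γ] (dot before a terminal).

Augment with P' → P and build the canonical LR(0) collection (I0 = CLOSURE({[P' → . P]}), then GOTO on every symbol after a dot until no new states appear). It has 11 states:
  I0: { [P → . - B id], [P → . f], [P' → . P] }  — shift
  I1: { [B → . - ) B], [B → . B P], [B → . id], [P → - . B id] }  — shift
  I2: { [P' → P .] }  — accept
  I3: { [P → f .] }  — reduce
  I4: { [B → - . ) B] }  — shift
  I5: { [B → B . P], [P → - B . id], [P → . - B id], [P → . f] }  — shift
  I6: { [B → id .] }  — reduce
  I7: { [B → B P .] }  — reduce
  I8: { [P → - B id .] }  — reduce
  I9: { [B → - ) . B], [B → . - ) B], [B → . B P], [B → . id] }  — shift
  I10: { [B → - ) B .], [B → B . P], [P → . - B id], [P → . f] }  — shift, reduce

I10 contains reduce item [B → - ) B .] and shift items [P → . - B id], [P → . f] — shift-reduce conflict.

Answer: Yes — I10: [B → - ) B .] vs [P → . - B id]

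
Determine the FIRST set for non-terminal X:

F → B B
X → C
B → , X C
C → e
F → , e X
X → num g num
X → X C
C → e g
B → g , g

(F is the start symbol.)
To compute FIRST(X), examine every production with X on the left-hand side, reading each right-hand side left to right until a non-nullable symbol is reached.

FIRST sets of the other non-terminals involved (by the same procedure, iterated to a fixed point):
  FIRST(C) = { 'e' }

From X → C:
  - C is a non-terminal: add FIRST(C) \ {ε} = { 'e' }
    C is not nullable, so stop
From X → num g num:
  - num is a terminal: add 'num' and stop
From X → X C:
  - X is the symbol being defined: contributes nothing new
    X is not nullable, so stop

Collecting: FIRST(X) = { 'e', 'num' }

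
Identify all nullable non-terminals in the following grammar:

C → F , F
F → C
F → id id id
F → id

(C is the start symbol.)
A non-terminal is nullable if it can derive ε (the empty string): either it has an ε-production, or it has a production whose right-hand side consists entirely of nullable non-terminals.

There are no ε-productions, so no non-terminal can derive ε.
No non-terminals are nullable.

Answer: None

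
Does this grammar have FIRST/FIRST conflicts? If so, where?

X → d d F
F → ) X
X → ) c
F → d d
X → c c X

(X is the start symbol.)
No FIRST/FIRST conflicts.

A FIRST/FIRST conflict occurs when two productions N → α and N → β for the same non-terminal have FIRST(α) ∩ FIRST(β) ≠ ∅ (with ε ∈ FIRST of a nullable right-hand side, so two nullable alternatives also conflict).

Productions for X:
  X → d d F: FIRST = { 'd' }
  X → ) c: FIRST = { ')' }
  X → c c X: FIRST = { 'c' }
Productions for F:
  F → ) X: FIRST = { ')' }
  F → d d: FIRST = { 'd' }

All alternatives of each non-terminal have pairwise disjoint FIRST sets.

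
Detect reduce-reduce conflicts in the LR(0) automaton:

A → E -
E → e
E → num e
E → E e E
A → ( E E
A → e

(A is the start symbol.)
Yes — I4: [A → e .] vs [E → e .]

A reduce-reduce conflict occurs when an LR(0) state has two complete items [A → α .] and [B → β .] — both call for a reduction, and with no lookahead the parser cannot choose between them.

Augment with A' → A and build the canonical LR(0) collection (I0 = CLOSURE({[A' → . A]}), then GOTO on every symbol after a dot until no new states appear). It has 14 states:
  I0: { [A → . ( E E], [A → . E -], [A → . e], [A' → . A], [E → . E e E], [E → . e], [E → . num e] }  — shift
  I1: { [A → ( . E E], [E → . E e E], [E → . e], [E → . num e] }  — shift
  I2: { [A' → A .] }  — accept
  I3: { [A → E . -], [E → E . e E] }  — shift
  I4: { [A → e .], [E → e .] }  — 2 reduces
  I5: { [E → num . e] }  — shift
  I6: { [E → num e .] }  — reduce
  I7: { [A → E - .] }  — reduce
  I8: { [E → . E e E], [E → . e], [E → . num e], [E → E e . E] }  — shift
  I9: { [E → E . e E], [E → E e E .] }  — shift, reduce
  I10: { [E → e .] }  — reduce
  I11: { [A → ( E . E], [E → . E e E], [E → . e], [E → . num e], [E → E . e E] }  — shift
  I12: { [A → ( E E .], [E → E . e E] }  — shift, reduce
  I13: { [E → . E e E], [E → . e], [E → . num e], [E → E e . E], [E → e .] }  — shift, reduce

I4 contains complete items [A → e .], [E → e .] — reduce-reduce conflict.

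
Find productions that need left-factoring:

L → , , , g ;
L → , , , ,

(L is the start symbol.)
Yes, L has productions with common prefix ', , ,'

Left-factoring is needed when two productions for the same non-terminal
share a common prefix on the right-hand side.

Productions for L:
  L → , , , g ;
  L → , , , ,

Found common prefix ', , ,' in productions for L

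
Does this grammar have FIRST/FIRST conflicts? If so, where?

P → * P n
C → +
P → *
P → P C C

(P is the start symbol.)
Yes. P → '*' P n / P → '*' on { '*' }; P → '*' P n / P → P C C on { '*' }; P → '*' / P → P C C on { '*' }

A FIRST/FIRST conflict occurs when two productions N → α and N → β for the same non-terminal have FIRST(α) ∩ FIRST(β) ≠ ∅ (with ε ∈ FIRST of a nullable right-hand side, so two nullable alternatives also conflict).

FIRST sets of the non-terminals at (or reachable through a nullable prefix from) the front of some alternative:
  FIRST(P) = { '*' }

Productions for P:
  P → * P n: FIRST = { '*' }
  P → *: FIRST = { '*' }
  P → P C C: FIRST = { '*' }
C has only one production, so no FIRST/FIRST conflict is possible there.

Conflict for P: P → * P n and P → *
  Overlap: { '*' }
Conflict for P: P → * P n and P → P C C
  Overlap: { '*' }
Conflict for P: P → * and P → P C C
  Overlap: { '*' }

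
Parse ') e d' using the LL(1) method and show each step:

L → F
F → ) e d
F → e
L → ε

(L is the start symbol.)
LL(1) parsing maintains a stack (initially the start symbol over $) and the input. At each step: if the stack top is a terminal, match it against the current input token; if it is a non-terminal N, replace it with the RHS of M[N, lookahead] (the unique production whose predict set contains the lookahead).

Stack is shown with the top on the left.

Stack    Input    Action
------------------------
L $      ) e d $  output L → F
F $      ) e d $  output F → ) e d
) e d $  ) e d $  match ')'
e d $    e d $    match 'e'
d $      d $      match 'd'
$        $        accept

The string is accepted.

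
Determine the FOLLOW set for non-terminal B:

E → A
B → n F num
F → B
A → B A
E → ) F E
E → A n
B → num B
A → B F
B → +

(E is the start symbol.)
To compute FOLLOW(B), find every occurrence of B on a right-hand side N → α B β: add FIRST(β) \ {ε}, and if β is empty or nullable also add FOLLOW(N). Iterate to a fixed point.

In F → B: B is at the end, add FOLLOW(F)
In A → B A: B is followed by A, add FIRST(A) \ {ε} = { '+', 'n', 'num' }
In B → num B: B is at the end; this adds FOLLOW(B) to itself — nothing new
In A → B F: B is followed by F, add FIRST(F) \ {ε} = { '+', 'n', 'num' }

The FOLLOW sets referred to above (computed the same way, to a fixed point):
  FOLLOW(F) = { $, ')', '+', 'n', 'num' }

Taking the union: FOLLOW(B) = { $, ')', '+', 'n', 'num' }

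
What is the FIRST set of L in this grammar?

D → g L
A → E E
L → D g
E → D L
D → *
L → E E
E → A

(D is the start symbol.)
{ '*', 'g' }

To compute FIRST(L), examine every production with L on the left-hand side, reading each right-hand side left to right until a non-nullable symbol is reached.

FIRST sets of the other non-terminals involved (by the same procedure, iterated to a fixed point):
  FIRST(D) = { '*', 'g' }
  FIRST(E) = { '*', 'g' }

From L → D g:
  - D is a non-terminal: add FIRST(D) \ {ε} = { '*', 'g' }
    D is not nullable, so stop
From L → E E:
  - E is a non-terminal: add FIRST(E) \ {ε} = { '*', 'g' }
    E is not nullable, so stop

Collecting: FIRST(L) = { '*', 'g' }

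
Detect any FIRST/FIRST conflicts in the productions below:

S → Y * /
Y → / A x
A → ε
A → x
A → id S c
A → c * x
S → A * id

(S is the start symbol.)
No FIRST/FIRST conflicts.

A FIRST/FIRST conflict occurs when two productions N → α and N → β for the same non-terminal have FIRST(α) ∩ FIRST(β) ≠ ∅ (with ε ∈ FIRST of a nullable right-hand side, so two nullable alternatives also conflict).

FIRST sets of the non-terminals at (or reachable through a nullable prefix from) the front of some alternative:
  FIRST(Y) = { '/' }
  FIRST(A) = { 'c', 'id', 'x', ε }

Productions for S:
  S → Y * /: FIRST = { '/' }
  S → A * id: FIRST = { '*', 'c', 'id', 'x' }
Productions for A:
  A → ε: FIRST = { ε }
  A → x: FIRST = { 'x' }
  A → id S c: FIRST = { 'id' }
  A → c * x: FIRST = { 'c' }
Y has only one production, so no FIRST/FIRST conflict is possible there.

All alternatives of each non-terminal have pairwise disjoint FIRST sets.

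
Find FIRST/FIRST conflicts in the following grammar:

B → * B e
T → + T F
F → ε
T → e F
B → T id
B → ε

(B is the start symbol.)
A FIRST/FIRST conflict occurs when two productions N → α and N → β for the same non-terminal have FIRST(α) ∩ FIRST(β) ≠ ∅ (with ε ∈ FIRST of a nullable right-hand side, so two nullable alternatives also conflict).

FIRST sets of the non-terminals at (or reachable through a nullable prefix from) the front of some alternative:
  FIRST(T) = { '+', 'e' }

Productions for B:
  B → * B e: FIRST = { '*' }
  B → T id: FIRST = { '+', 'e' }
  B → ε: FIRST = { ε }
Productions for T:
  T → + T F: FIRST = { '+' }
  T → e F: FIRST = { 'e' }
F has only one production, so no FIRST/FIRST conflict is possible there.

All alternatives of each non-terminal have pairwise disjoint FIRST sets.

Answer: No FIRST/FIRST conflicts.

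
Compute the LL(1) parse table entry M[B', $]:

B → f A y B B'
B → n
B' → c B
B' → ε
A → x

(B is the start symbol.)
B' → ε

To find M[B', $], we find productions for B' where $ is in the predict set (PREDICT(N → α) = (FIRST(α) \ {ε}) ∪ (FOLLOW(N) if α ⇒* ε)).

Relevant sets:
  FOLLOW(B') = { $, 'c' }

B' → c B: PREDICT = { 'c' }
B' → ε: PREDICT = { $, 'c' }
  $ is in predict set, so this production goes in M[B', $]

M[B', $] = B' → ε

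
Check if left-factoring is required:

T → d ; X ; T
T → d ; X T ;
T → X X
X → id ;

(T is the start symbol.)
Yes, T has productions with common prefix 'd ; X'

Left-factoring is needed when two productions for the same non-terminal
share a common prefix on the right-hand side.

Productions for T:
  T → d ; X ; T
  T → d ; X T ;
  T → X X

Found common prefix 'd ; X' in productions for T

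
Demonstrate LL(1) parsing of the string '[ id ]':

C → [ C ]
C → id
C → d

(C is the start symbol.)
Stack is shown with the top on the left.

Stack    Input     Action
-------------------------
C $      [ id ] $  output C → [ C ]
[ C ] $  [ id ] $  match '['
C ] $    id ] $    output C → id
id ] $   id ] $    match 'id'
] $      ] $       match ']'
$        $         accept

The string is accepted.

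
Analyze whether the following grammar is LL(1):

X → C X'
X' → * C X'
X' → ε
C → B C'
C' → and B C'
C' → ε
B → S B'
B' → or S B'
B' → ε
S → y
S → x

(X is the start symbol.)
A grammar is LL(1) if for each non-terminal N with multiple productions, the predict sets of those productions are pairwise disjoint, where PREDICT(N → α) = (FIRST(α) \ {ε}) ∪ (FOLLOW(N) if α ⇒* ε).

Relevant sets:
  FOLLOW(X') = { $ }
  FOLLOW(C') = { $, '*' }
  FOLLOW(B') = { $, '*', 'and' }

For X':
  PREDICT(X' → '*' C X') = { '*' }
  PREDICT(X' → ε) = { $ }
For C':
  PREDICT(C' → and B C') = { 'and' }
  PREDICT(C' → ε) = { $, '*' }
For B':
  PREDICT(B' → or S B') = { 'or' }
  PREDICT(B' → ε) = { $, '*', 'and' }
For S:
  PREDICT(S → y) = { 'y' }
  PREDICT(S → x) = { 'x' }
X, C, B have a single production, so nothing to check there.

All predict sets are disjoint. The grammar IS LL(1).

Answer: Yes, the grammar is LL(1).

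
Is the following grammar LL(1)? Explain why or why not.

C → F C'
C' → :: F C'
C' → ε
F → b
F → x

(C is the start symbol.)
Yes, the grammar is LL(1).

A grammar is LL(1) if for each non-terminal N with multiple productions, the predict sets of those productions are pairwise disjoint, where PREDICT(N → α) = (FIRST(α) \ {ε}) ∪ (FOLLOW(N) if α ⇒* ε).

Relevant sets:
  FOLLOW(C') = { $ }

For C':
  PREDICT(C' → :: F C') = { '::' }
  PREDICT(C' → ε) = { $ }
For F:
  PREDICT(F → b) = { 'b' }
  PREDICT(F → x) = { 'x' }
C has a single production, so nothing to check there.

All predict sets are disjoint. The grammar IS LL(1).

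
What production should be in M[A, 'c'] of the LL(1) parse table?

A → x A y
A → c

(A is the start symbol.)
A → c

To find M[A, 'c'], we find productions for A where 'c' is in the predict set (PREDICT(N → α) = (FIRST(α) \ {ε}) ∪ (FOLLOW(N) if α ⇒* ε)).

A → x A y: PREDICT = { 'x' }
A → c: PREDICT = { 'c' }
  'c' is in predict set, so this production goes in M[A, 'c']

M[A, 'c'] = A → c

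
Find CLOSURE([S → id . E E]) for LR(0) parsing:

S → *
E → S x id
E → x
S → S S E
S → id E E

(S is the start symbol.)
To compute CLOSURE, for each item [A → α.Bβ] where B is a non-terminal, add [B → .γ] for all productions B → γ; repeat for the newly added items until nothing changes.

Start with: [S → id . E E]
  [S → id . E E] has the dot before E: add [E → . S x id], [E → . x]
  [E → . S x id] has the dot before S: add [S → . *], [S → . S S E], [S → . id E E]
No further items can be added.

CLOSURE = { [E → . S x id], [E → . x], [S → . *], [S → . S S E], [S → . id E E], [S → id . E E] }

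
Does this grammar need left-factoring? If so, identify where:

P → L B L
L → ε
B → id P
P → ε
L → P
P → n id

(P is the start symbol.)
No, left-factoring is not needed

Left-factoring is needed when two productions for the same non-terminal
share a common prefix on the right-hand side.

Productions for P:
  P → L B L
  P → ε
  P → n id
Productions for L:
  L → ε
  L → P

No common prefixes found.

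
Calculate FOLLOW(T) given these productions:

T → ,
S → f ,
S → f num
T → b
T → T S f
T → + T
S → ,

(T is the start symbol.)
To compute FOLLOW(T), find every occurrence of T on a right-hand side N → α T β: add FIRST(β) \ {ε}, and if β is empty or nullable also add FOLLOW(N). Iterate to a fixed point.

T is the start symbol, so $ ∈ FOLLOW(T).
In T → T S f: T is followed by S f, add FIRST(S f) \ {ε} = { ',', 'f' }
In T → + T: T is at the end; this adds FOLLOW(T) to itself — nothing new

Taking the union: FOLLOW(T) = { $, ',', 'f' }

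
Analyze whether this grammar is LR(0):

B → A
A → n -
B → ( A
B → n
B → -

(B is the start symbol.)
No. Shift-reduce conflict between [B → n .] and [A → n . -]

A grammar is LR(0) if no state in the canonical LR(0) collection has:
  - both a shift item (dot before a terminal) and a complete item (shift-reduce conflict), or
  - two or more complete items (reduce-reduce conflict; the accept item [B' → B .] counts as a complete item here).

Augment with B' → B and build the canonical LR(0) collection (I0 = CLOSURE({[B' → . B]}), then GOTO on every symbol after a dot until no new states appear). It has 9 states:
  I0: { [A → . n -], [B → . ( A], [B → . -], [B → . A], [B → . n], [B' → . B] }  — shift
  I1: { [A → . n -], [B → ( . A] }  — shift
  I2: { [B → - .] }  — reduce
  I3: { [B → A .] }  — reduce
  I4: { [B' → B .] }  — accept
  I5: { [A → n . -], [B → n .] }  — shift, reduce
  I6: { [A → n - .] }  — reduce
  I7: { [B → ( A .] }  — reduce
  I8: { [A → n . -] }  — shift

Conflict in state I5:
  Shift-reduce conflict between [B → n .] and [A → n . -]
So the grammar is NOT LR(0).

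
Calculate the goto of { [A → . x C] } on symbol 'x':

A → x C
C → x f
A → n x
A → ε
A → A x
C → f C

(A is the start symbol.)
GOTO(I, 'x') = CLOSURE({ [A → αX.β] : [A → α.Xβ] ∈ I, X = 'x' })

Items with dot before 'x', with the dot advanced:
  [A → . x C] → [A → x . C]
Closure of the advanced items:
  [A → x . C] has the dot before C: add [C → . x f], [C → . f C]

GOTO = { [A → x . C], [C → . f C], [C → . x f] }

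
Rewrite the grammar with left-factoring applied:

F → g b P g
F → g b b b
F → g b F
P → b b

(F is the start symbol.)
F → g b F'
F' → P g
F' → b b
F' → F
P → b b

Left-factoring transforms A → αβ₁ | αβ₂ into A → αA' and A' → β₁ | β₂
(α is the longest common prefix among the alternatives). Repeat until
no nonterminal has two alternatives with a common prefix.

Round 1: F has alternatives sharing prefix 'g b'. Introduce F': F → g b F'
  Add: F' → P g
  Add: F' → b b
  Add: F' → F

No remaining common prefixes — done.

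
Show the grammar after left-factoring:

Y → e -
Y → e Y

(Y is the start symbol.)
Y → e Y'
Y' → -
Y' → Y

Left-factoring transforms A → αβ₁ | αβ₂ into A → αA' and A' → β₁ | β₂
(α is the longest common prefix among the alternatives). Repeat until
no nonterminal has two alternatives with a common prefix.

Round 1: Y has alternatives sharing prefix 'e'. Introduce Y': Y → e Y'
  Add: Y' → -
  Add: Y' → Y

No remaining common prefixes — done.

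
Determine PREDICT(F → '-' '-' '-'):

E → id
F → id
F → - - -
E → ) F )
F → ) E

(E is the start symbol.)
{ '-' }

PREDICT(F → '-' '-' '-') = (FIRST(RHS) \ {ε}) ∪ (FOLLOW(F) if ε ∈ FIRST(RHS), i.e. RHS ⇒* ε)
FIRST('-' '-' '-') = { '-' }
ε ∉ FIRST('-' '-' '-'), so FOLLOW(F) is not added.
PREDICT(F → '-' '-' '-') = { '-' }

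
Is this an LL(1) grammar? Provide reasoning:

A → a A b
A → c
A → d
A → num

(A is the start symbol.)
Yes, the grammar is LL(1).

A grammar is LL(1) if for each non-terminal N with multiple productions, the predict sets of those productions are pairwise disjoint, where PREDICT(N → α) = (FIRST(α) \ {ε}) ∪ (FOLLOW(N) if α ⇒* ε).

For A:
  PREDICT(A → a A b) = { 'a' }
  PREDICT(A → c) = { 'c' }
  PREDICT(A → d) = { 'd' }
  PREDICT(A → num) = { 'num' }

All predict sets are disjoint. The grammar IS LL(1).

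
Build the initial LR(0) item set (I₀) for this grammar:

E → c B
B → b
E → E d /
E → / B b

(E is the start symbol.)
{ [E → . / B b], [E → . E d /], [E → . c B], [E' → . E] }

First, augment the grammar with E' → E
I₀ = CLOSURE({ [E' → . E] }):
  [E' → . E] has the dot before E: add [E → . c B], [E → . E d /], [E → . / B b]
No further items can be added.

I₀ = { [E → . / B b], [E → . E d /], [E → . c B], [E' → . E] }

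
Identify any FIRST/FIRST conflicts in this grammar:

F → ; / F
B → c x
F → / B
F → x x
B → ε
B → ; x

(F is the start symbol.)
No FIRST/FIRST conflicts.

A FIRST/FIRST conflict occurs when two productions N → α and N → β for the same non-terminal have FIRST(α) ∩ FIRST(β) ≠ ∅ (with ε ∈ FIRST of a nullable right-hand side, so two nullable alternatives also conflict).

Productions for F:
  F → ; / F: FIRST = { ';' }
  F → / B: FIRST = { '/' }
  F → x x: FIRST = { 'x' }
Productions for B:
  B → c x: FIRST = { 'c' }
  B → ε: FIRST = { ε }
  B → ; x: FIRST = { ';' }

All alternatives of each non-terminal have pairwise disjoint FIRST sets.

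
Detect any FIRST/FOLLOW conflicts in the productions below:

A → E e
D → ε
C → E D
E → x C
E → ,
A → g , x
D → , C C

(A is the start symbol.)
A FIRST/FOLLOW conflict occurs when a non-terminal N has a nullable alternative N → β (β ⇒* ε) and another alternative N → α with FIRST(α) ∩ FOLLOW(N) ≠ ∅: on such a lookahead the parser cannot decide between expanding α and letting N vanish via β.

Nullable non-terminals: D.

D: nullable alternative(s) D → ε; FOLLOW(D) = { ',', 'e', 'x' }
  D → ε: FIRST \ {ε} = { } — this is the only nullable alternative, skip
  D → , C C: FIRST \ {ε} = { ',' } — overlaps FOLLOW(D) on { ',' }: CONFLICT

A, C, E have no nullable alternative, so no FIRST/FOLLOW check is needed there.

So the grammar has 1 FIRST/FOLLOW conflict (marked CONFLICT above).

Answer: Yes. D → ',' C C with FOLLOW(D) on { ',' }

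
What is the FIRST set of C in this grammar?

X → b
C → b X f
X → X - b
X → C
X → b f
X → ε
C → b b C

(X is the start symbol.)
{ 'b' }

To compute FIRST(C), examine every production with C on the left-hand side, reading each right-hand side left to right until a non-nullable symbol is reached.

From C → b X f:
  - b is a terminal: add 'b' and stop
From C → b b C:
  - b is a terminal: add 'b' and stop

Collecting: FIRST(C) = { 'b' }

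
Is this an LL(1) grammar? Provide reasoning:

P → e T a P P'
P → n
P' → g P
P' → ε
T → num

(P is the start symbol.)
No. Predict set conflict for P': { 'g' }

Relevant sets:
  FOLLOW(P') = { $, 'g' }

For P:
  PREDICT(P → e T a P P') = { 'e' }
  PREDICT(P → n) = { 'n' }
For P':
  PREDICT(P' → g P) = { 'g' }
  PREDICT(P' → ε) = { $, 'g' }
T has a single production, so nothing to check there.

Conflict found: Predict set conflict for P': { 'g' }
The grammar is NOT LL(1).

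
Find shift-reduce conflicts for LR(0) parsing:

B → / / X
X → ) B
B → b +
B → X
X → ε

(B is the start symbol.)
A shift-reduce conflict occurs when an LR(0) state has both:
  - a complete (reduce) item [A → α .] (dot at the end), and
  - a shift item [B → β . c γ] (dot before a terminal).

Augment with B' → B and build the canonical LR(0) collection (I0 = CLOSURE({[B' → . B]}), then GOTO on every symbol after a dot until no new states appear). It has 10 states:
  I0: { [B → . / / X], [B → . X], [B → . b +], [B' → . B], [X → . ) B], [X → .] }  — shift, reduce
  I1: { [B → . / / X], [B → . X], [B → . b +], [X → ) . B], [X → . ) B], [X → .] }  — shift, reduce
  I2: { [B → / . / X] }  — shift
  I3: { [B' → B .] }  — accept
  I4: { [B → X .] }  — reduce
  I5: { [B → b . +] }  — shift
  I6: { [B → b + .] }  — reduce
  I7: { [B → / / . X], [X → . ) B], [X → .] }  — shift, reduce
  I8: { [B → / / X .] }  — reduce
  I9: { [X → ) B .] }  — reduce

I0 contains reduce item [X → .] and shift items [B → . / / X], [B → . b +], [X → . ) B] — shift-reduce conflict.
I1 contains reduce item [X → .] and shift items [B → . / / X], [B → . b +], [X → . ) B] — shift-reduce conflict.
I7 contains reduce item [X → .] and shift item [X → . ) B] — shift-reduce conflict.

Answer: Yes — I0: [X → .] vs [B → . / / X]; I1: [X → .] vs [B → . / / X]; I7: [X → .] vs [X → . ) B]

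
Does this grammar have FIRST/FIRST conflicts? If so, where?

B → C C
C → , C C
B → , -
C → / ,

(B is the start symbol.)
Yes. B → C C / B → ',' '-' on { ',' }

FIRST sets of the non-terminals at (or reachable through a nullable prefix from) the front of some alternative:
  FIRST(C) = { ',', '/' }

Productions for B:
  B → C C: FIRST = { ',', '/' }
  B → , -: FIRST = { ',' }
Productions for C:
  C → , C C: FIRST = { ',' }
  C → / ,: FIRST = { '/' }

Conflict for B: B → C C and B → , -
  Overlap: { ',' }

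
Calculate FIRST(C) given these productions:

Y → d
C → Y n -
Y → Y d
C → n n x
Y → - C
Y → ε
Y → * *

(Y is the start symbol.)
{ '*', '-', 'd', 'n' }

To compute FIRST(C), examine every production with C on the left-hand side, reading each right-hand side left to right until a non-nullable symbol is reached.

FIRST sets of the other non-terminals involved (by the same procedure, iterated to a fixed point):
  FIRST(Y) = { '*', '-', 'd', ε }

From C → Y n -:
  - Y is a non-terminal: add FIRST(Y) \ {ε} = { '*', '-', 'd' }
    Y is nullable, so continue to the next symbol
  - n is a terminal: add 'n' and stop
From C → n n x:
  - n is a terminal: add 'n' and stop

Collecting: FIRST(C) = { '*', '-', 'd', 'n' }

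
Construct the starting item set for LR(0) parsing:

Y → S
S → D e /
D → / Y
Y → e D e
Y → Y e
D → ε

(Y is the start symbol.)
{ [D → . / Y], [D → .], [S → . D e /], [Y → . S], [Y → . Y e], [Y → . e D e], [Y' → . Y] }

First, augment the grammar with Y' → Y
I₀ = CLOSURE({ [Y' → . Y] }):
  [Y' → . Y] has the dot before Y: add [Y → . S], [Y → . e D e], [Y → . Y e]
  [Y → . S] has the dot before S: add [S → . D e /]
  [S → . D e /] has the dot before D: add [D → . / Y], [D → .]
No further items can be added.

I₀ = { [D → . / Y], [D → .], [S → . D e /], [Y → . S], [Y → . Y e], [Y → . e D e], [Y' → . Y] }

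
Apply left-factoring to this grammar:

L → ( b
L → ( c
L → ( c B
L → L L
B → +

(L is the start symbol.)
Left-factoring transforms A → αβ₁ | αβ₂ into A → αA' and A' → β₁ | β₂
(α is the longest common prefix among the alternatives). Repeat until
no nonterminal has two alternatives with a common prefix.

Round 1: L has alternatives sharing prefix '('. Introduce L': L → ( L'
  Add: L' → b
  Add: L' → c
  Add: L' → c B

Round 2: L' has alternatives sharing prefix 'c'. Introduce L'': L' → c L''
  Add: L'' → ε
  Add: L'' → B

No remaining common prefixes — done.

Resulting grammar:
L → ( L'
L' → b
L' → c L''
L'' → ε
L'' → B
L → L L
B → +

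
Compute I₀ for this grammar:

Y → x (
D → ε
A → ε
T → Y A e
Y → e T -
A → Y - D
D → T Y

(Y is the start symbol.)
{ [Y → . e T -], [Y → . x (], [Y' → . Y] }

First, augment the grammar with Y' → Y
I₀ = CLOSURE({ [Y' → . Y] }):
  [Y' → . Y] has the dot before Y: add [Y → . x (], [Y → . e T -]
No further items can be added.

I₀ = { [Y → . e T -], [Y → . x (], [Y' → . Y] }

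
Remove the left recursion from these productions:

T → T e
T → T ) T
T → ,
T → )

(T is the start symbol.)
T → , T'
T → ) T'
T' → e T'
T' → ) T T'
T' → ε

T is directly left-recursive. The standard transformation for
  A → A α₁ | ... | A α_m | β₁ | ... | β_n
is
  A  → β₁ A' | ... | β_n A'
  A' → α₁ A' | ... | α_m A' | ε

T → , becomes T → , T'
T → ) becomes T → ) T'
T → T e becomes T' → e T'
T → T ) T becomes T' → ) T T'
Add T' → ε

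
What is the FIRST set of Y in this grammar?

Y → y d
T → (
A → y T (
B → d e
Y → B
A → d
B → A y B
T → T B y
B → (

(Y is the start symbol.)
To compute FIRST(Y), examine every production with Y on the left-hand side, reading each right-hand side left to right until a non-nullable symbol is reached.

FIRST sets of the other non-terminals involved (by the same procedure, iterated to a fixed point):
  FIRST(B) = { '(', 'd', 'y' }

From Y → y d:
  - y is a terminal: add 'y' and stop
From Y → B:
  - B is a non-terminal: add FIRST(B) \ {ε} = { '(', 'd', 'y' }
    B is not nullable, so stop

Collecting: FIRST(Y) = { '(', 'd', 'y' }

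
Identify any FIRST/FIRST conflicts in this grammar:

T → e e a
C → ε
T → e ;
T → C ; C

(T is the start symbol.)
FIRST sets of the non-terminals at (or reachable through a nullable prefix from) the front of some alternative:
  FIRST(C) = { ε }

Productions for T:
  T → e e a: FIRST = { 'e' }
  T → e ;: FIRST = { 'e' }
  T → C ; C: FIRST = { ';' }
C has only one production, so no FIRST/FIRST conflict is possible there.

Conflict for T: T → e e a and T → e ;
  Overlap: { 'e' }

Answer: Yes. T → e e a / T → e ';' on { 'e' }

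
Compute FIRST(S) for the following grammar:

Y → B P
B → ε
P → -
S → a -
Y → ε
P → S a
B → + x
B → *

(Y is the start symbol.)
{ 'a' }

From S → a -:
  - a is a terminal: add 'a' and stop

Collecting: FIRST(S) = { 'a' }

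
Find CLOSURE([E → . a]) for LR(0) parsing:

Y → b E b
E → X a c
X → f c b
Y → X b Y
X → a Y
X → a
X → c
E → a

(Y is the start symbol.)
{ [E → . a] }

To compute CLOSURE, for each item [A → α.Bβ] where B is a non-terminal, add [B → .γ] for all productions B → γ; repeat for the newly added items until nothing changes.

Start with: [E → . a]
The dot precedes the terminal a, so nothing is added.

CLOSURE = { [E → . a] }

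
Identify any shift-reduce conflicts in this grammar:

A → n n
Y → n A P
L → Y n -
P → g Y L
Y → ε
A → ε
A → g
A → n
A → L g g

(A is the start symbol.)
Augment with A' → A and build the canonical LR(0) collection (I0 = CLOSURE({[A' → . A]}), then GOTO on every symbol after a dot until no new states appear). It has 17 states:
  I0: { [A → . L g g], [A → . g], [A → . n n], [A → . n], [A → .], [A' → . A], [L → . Y n -], [Y → . n A P], [Y → .] }  — shift, 2 reduces
  I1: { [A' → A .] }  — accept
  I2: { [A → L . g g] }  — shift
  I3: { [L → Y . n -] }  — shift
  I4: { [A → g .] }  — reduce
  I5: { [A → . L g g], [A → . g], [A → . n n], [A → . n], [A → .], [A → n . n], [A → n .], [L → . Y n -], [Y → . n A P], [Y → .], [Y → n . A P] }  — shift, 3 reduces
  I6: { [P → . g Y L], [Y → n A . P] }  — shift
  I7: { [A → . L g g], [A → . g], [A → . n n], [A → . n], [A → .], [A → n . n], [A → n .], [A → n n .], [L → . Y n -], [Y → . n A P], [Y → .], [Y → n . A P] }  — shift, 4 reduces
  I8: { [Y → n A P .] }  — reduce
  I9: { [P → g . Y L], [Y → . n A P], [Y → .] }  — shift, reduce
  I10: { [L → . Y n -], [P → g Y . L], [Y → . n A P], [Y → .] }  — shift, reduce
  I11: { [A → . L g g], [A → . g], [A → . n n], [A → . n], [A → .], [L → . Y n -], [Y → . n A P], [Y → .], [Y → n . A P] }  — shift, 2 reduces
  I12: { [P → g Y L .] }  — reduce
  I13: { [L → Y n . -] }  — shift
  I14: { [L → Y n - .] }  — reduce
  I15: { [A → L g . g] }  — shift
  I16: { [A → L g g .] }  — reduce

I0 contains reduce items [A → .], [Y → .] and shift items [A → . g], [A → . n], [A → . n n], [Y → . n A P] — shift-reduce conflict.
I5 contains reduce items [A → .], [A → n .], [Y → .] and shift items [A → . g], [A → . n], [A → . n n], [A → n . n], [Y → . n A P] — shift-reduce conflict.
I7 contains reduce items [A → .], [A → n .], [A → n n .], [Y → .] and shift items [A → . g], [A → . n], [A → . n n], [A → n . n], [Y → . n A P] — shift-reduce conflict.
I9 contains reduce item [Y → .] and shift item [Y → . n A P] — shift-reduce conflict.
I10 contains reduce item [Y → .] and shift item [Y → . n A P] — shift-reduce conflict.
I11 contains reduce items [A → .], [Y → .] and shift items [A → . g], [A → . n], [A → . n n], [Y → . n A P] — shift-reduce conflict.

Answer: Yes — I0: [A → .] vs [A → . g]; I5: [A → .] vs [A → . g]; I7: [A → .] vs [A → . g]; I9: [Y → .] vs [Y → . n A P]; I10: [Y → .] vs [Y → . n A P]; I11: [A → .] vs [A → . g]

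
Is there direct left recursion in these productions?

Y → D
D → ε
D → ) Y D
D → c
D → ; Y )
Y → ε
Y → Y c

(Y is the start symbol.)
Yes, Y is left-recursive

Y → D: starts with D
D → ε: starts with ε
D → ) Y D: starts with ')'
D → c: starts with c
D → ; Y ): starts with ';'
Y → ε: starts with ε
Y → Y c: LEFT RECURSIVE (starts with Y)

The grammar has direct left recursion on: Y.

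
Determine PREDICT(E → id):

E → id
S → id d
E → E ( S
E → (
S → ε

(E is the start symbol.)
PREDICT(E → id) = (FIRST(RHS) \ {ε}) ∪ (FOLLOW(E) if ε ∈ FIRST(RHS), i.e. RHS ⇒* ε)
FIRST(id) = { 'id' }
ε ∉ FIRST(id), so FOLLOW(E) is not added.
PREDICT(E → id) = { 'id' }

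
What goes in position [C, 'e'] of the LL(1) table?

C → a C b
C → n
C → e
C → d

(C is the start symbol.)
C → e

To find M[C, 'e'], we find productions for C where 'e' is in the predict set (PREDICT(N → α) = (FIRST(α) \ {ε}) ∪ (FOLLOW(N) if α ⇒* ε)).

C → a C b: PREDICT = { 'a' }
C → n: PREDICT = { 'n' }
C → e: PREDICT = { 'e' }
  'e' is in predict set, so this production goes in M[C, 'e']
C → d: PREDICT = { 'd' }

M[C, 'e'] = C → e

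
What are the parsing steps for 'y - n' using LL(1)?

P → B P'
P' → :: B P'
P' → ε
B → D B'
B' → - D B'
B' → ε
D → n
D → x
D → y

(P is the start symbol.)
Stack is shown with the top on the left.

Stack        Input    Action
----------------------------
P $          y - n $  output P → B P'
B P' $       y - n $  output B → D B'
D B' P' $    y - n $  output D → y
y B' P' $    y - n $  match 'y'
B' P' $      - n $    output B' → - D B'
- D B' P' $  - n $    match '-'
D B' P' $    n $      output D → n
n B' P' $    n $      match 'n'
B' P' $      $        output B' → ε
P' $         $        output P' → ε
$            $        accept

The string is accepted.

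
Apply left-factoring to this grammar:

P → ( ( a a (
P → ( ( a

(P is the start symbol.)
Left-factoring transforms A → αβ₁ | αβ₂ into A → αA' and A' → β₁ | β₂
(α is the longest common prefix among the alternatives). Repeat until
no nonterminal has two alternatives with a common prefix.

Round 1: P has alternatives sharing prefix '( ( a'. Introduce P': P → ( ( a P'
  Add: P' → a (
  Add: P' → ε

No remaining common prefixes — done.

Resulting grammar:
P → ( ( a P'
P' → a (
P' → ε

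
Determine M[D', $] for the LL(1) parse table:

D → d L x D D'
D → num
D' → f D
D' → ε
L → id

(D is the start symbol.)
D' → ε

To find M[D', $], we find productions for D' where $ is in the predict set (PREDICT(N → α) = (FIRST(α) \ {ε}) ∪ (FOLLOW(N) if α ⇒* ε)).

Relevant sets:
  FOLLOW(D') = { $, 'f' }

D' → f D: PREDICT = { 'f' }
D' → ε: PREDICT = { $, 'f' }
  $ is in predict set, so this production goes in M[D', $]

M[D', $] = D' → ε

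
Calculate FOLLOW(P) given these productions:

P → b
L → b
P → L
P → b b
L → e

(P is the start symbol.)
P is the start symbol, so $ ∈ FOLLOW(P).
P does not occur on any right-hand side.

Taking the union: FOLLOW(P) = { $ }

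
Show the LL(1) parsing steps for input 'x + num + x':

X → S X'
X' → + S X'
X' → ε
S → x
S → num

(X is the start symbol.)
Stack is shown with the top on the left.

Stack     Input          Action
-------------------------------
X $       x + num + x $  output X → S X'
S X' $    x + num + x $  output S → x
x X' $    x + num + x $  match 'x'
X' $      + num + x $    output X' → + S X'
+ S X' $  + num + x $    match '+'
S X' $    num + x $      output S → num
num X' $  num + x $      match 'num'
X' $      + x $          output X' → + S X'
+ S X' $  + x $          match '+'
S X' $    x $            output S → x
x X' $    x $            match 'x'
X' $      $              output X' → ε
$         $              accept

The string is accepted.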